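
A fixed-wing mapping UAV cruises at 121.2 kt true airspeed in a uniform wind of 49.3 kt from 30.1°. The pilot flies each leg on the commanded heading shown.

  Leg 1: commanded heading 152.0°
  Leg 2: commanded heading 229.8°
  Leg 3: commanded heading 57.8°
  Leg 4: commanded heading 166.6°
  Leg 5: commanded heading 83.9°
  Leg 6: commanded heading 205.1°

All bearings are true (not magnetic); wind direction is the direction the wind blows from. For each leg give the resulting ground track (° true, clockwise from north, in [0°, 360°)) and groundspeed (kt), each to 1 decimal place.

Leg 1: track=167.9°, groundspeed=153.1 kt
Leg 2: track=224.1°, groundspeed=168.4 kt
Leg 3: track=74.3°, groundspeed=80.9 kt
Leg 4: track=178.8°, groundspeed=160.6 kt
Leg 5: track=107.3°, groundspeed=100.3 kt
Leg 6: track=206.5°, groundspeed=170.4 kt

Leg 1: heading 152.0°; drift +15.9° → track 167.9°, groundspeed 153.1 kt
Leg 2: heading 229.8°; drift -5.7° → track 224.1°, groundspeed 168.4 kt
Leg 3: heading 57.8°; drift +16.5° → track 74.3°, groundspeed 80.9 kt
Leg 4: heading 166.6°; drift +12.2° → track 178.8°, groundspeed 160.6 kt
Leg 5: heading 83.9°; drift +23.4° → track 107.3°, groundspeed 100.3 kt
Leg 6: heading 205.1°; drift +1.4° → track 206.5°, groundspeed 170.4 kt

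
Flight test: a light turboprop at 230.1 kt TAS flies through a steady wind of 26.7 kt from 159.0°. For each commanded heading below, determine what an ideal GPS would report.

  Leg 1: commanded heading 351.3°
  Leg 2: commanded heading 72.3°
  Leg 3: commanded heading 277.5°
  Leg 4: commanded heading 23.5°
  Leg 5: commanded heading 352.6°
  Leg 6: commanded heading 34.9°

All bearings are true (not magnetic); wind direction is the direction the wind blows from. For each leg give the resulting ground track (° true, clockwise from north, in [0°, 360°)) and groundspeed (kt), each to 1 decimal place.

Leg 1: track=350.0°, groundspeed=256.3 kt
Leg 2: track=65.6°, groundspeed=230.1 kt
Leg 3: track=283.0°, groundspeed=244.0 kt
Leg 4: track=19.2°, groundspeed=249.8 kt
Leg 5: track=351.2°, groundspeed=256.1 kt
Leg 6: track=29.7°, groundspeed=246.1 kt

Leg 1: heading 351.3°; drift -1.3° → track 350.0°, groundspeed 256.3 kt
Leg 2: heading 72.3°; drift -6.7° → track 65.6°, groundspeed 230.1 kt
Leg 3: heading 277.5°; drift +5.5° → track 283.0°, groundspeed 244.0 kt
Leg 4: heading 23.5°; drift -4.3° → track 19.2°, groundspeed 249.8 kt
Leg 5: heading 352.6°; drift -1.4° → track 351.2°, groundspeed 256.1 kt
Leg 6: heading 34.9°; drift -5.2° → track 29.7°, groundspeed 246.1 kt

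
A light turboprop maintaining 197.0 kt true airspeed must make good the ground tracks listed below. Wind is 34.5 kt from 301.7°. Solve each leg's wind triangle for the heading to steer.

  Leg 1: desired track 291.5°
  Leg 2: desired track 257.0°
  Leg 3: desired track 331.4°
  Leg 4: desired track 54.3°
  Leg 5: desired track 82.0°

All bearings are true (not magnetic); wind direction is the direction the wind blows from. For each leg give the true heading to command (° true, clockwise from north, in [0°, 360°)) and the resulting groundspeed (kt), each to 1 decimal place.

Leg 1: heading=293.3°, groundspeed=163.0 kt
Leg 2: heading=264.1°, groundspeed=171.0 kt
Leg 3: heading=326.4°, groundspeed=166.3 kt
Leg 4: heading=45.0°, groundspeed=207.7 kt
Leg 5: heading=75.6°, groundspeed=222.3 kt

Leg 1: desired track 291.5°; wind correction +1.8° → command heading 293.3°, groundspeed 163.0 kt
Leg 2: desired track 257.0°; wind correction +7.1° → command heading 264.1°, groundspeed 171.0 kt
Leg 3: desired track 331.4°; wind correction -5.0° → command heading 326.4°, groundspeed 166.3 kt
Leg 4: desired track 54.3°; wind correction -9.3° → command heading 45.0°, groundspeed 207.7 kt
Leg 5: desired track 82.0°; wind correction -6.4° → command heading 75.6°, groundspeed 222.3 kt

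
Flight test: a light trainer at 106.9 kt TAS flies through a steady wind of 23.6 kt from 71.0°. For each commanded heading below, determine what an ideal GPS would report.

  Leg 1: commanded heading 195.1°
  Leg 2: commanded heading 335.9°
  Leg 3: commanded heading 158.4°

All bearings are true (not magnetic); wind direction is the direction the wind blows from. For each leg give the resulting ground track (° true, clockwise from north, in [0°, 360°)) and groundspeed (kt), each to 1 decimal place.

Leg 1: heading 195.1°; drift +9.2° → track 204.3°, groundspeed 121.7 kt
Leg 2: heading 335.9°; drift -12.2° → track 323.7°, groundspeed 111.5 kt
Leg 3: heading 158.4°; drift +12.6° → track 171.0°, groundspeed 108.4 kt

Leg 1: track=204.3°, groundspeed=121.7 kt
Leg 2: track=323.7°, groundspeed=111.5 kt
Leg 3: track=171.0°, groundspeed=108.4 kt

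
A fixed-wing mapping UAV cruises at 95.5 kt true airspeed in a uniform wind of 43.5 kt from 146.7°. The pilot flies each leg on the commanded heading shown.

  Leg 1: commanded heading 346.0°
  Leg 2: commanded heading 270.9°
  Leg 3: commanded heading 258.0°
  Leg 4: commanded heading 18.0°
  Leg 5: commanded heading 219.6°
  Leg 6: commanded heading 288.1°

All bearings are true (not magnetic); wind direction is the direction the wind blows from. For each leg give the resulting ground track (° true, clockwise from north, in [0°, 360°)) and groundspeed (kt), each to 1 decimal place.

Leg 1: track=340.0°, groundspeed=137.3 kt
Leg 2: track=287.6°, groundspeed=125.2 kt
Leg 3: track=278.0°, groundspeed=118.5 kt
Leg 4: track=2.5°, groundspeed=127.3 kt
Leg 5: track=246.3°, groundspeed=92.6 kt
Leg 6: track=299.9°, groundspeed=132.3 kt

Leg 1: heading 346.0°; drift -6.0° → track 340.0°, groundspeed 137.3 kt
Leg 2: heading 270.9°; drift +16.7° → track 287.6°, groundspeed 125.2 kt
Leg 3: heading 258.0°; drift +20.0° → track 278.0°, groundspeed 118.5 kt
Leg 4: heading 18.0°; drift -15.5° → track 2.5°, groundspeed 127.3 kt
Leg 5: heading 219.6°; drift +26.7° → track 246.3°, groundspeed 92.6 kt
Leg 6: heading 288.1°; drift +11.8° → track 299.9°, groundspeed 132.3 kt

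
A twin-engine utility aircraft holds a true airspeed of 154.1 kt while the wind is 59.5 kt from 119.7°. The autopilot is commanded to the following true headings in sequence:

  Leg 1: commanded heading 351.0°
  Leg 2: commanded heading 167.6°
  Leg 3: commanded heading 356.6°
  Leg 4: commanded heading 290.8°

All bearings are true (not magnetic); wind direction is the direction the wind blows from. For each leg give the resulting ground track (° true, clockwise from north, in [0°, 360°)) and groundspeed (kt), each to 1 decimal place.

Leg 1: track=337.4°, groundspeed=196.9 kt
Leg 2: track=188.7°, groundspeed=122.4 kt
Leg 3: track=341.6°, groundspeed=193.1 kt
Leg 4: track=293.3°, groundspeed=213.1 kt

Leg 1: heading 351.0°; drift -13.6° → track 337.4°, groundspeed 196.9 kt
Leg 2: heading 167.6°; drift +21.1° → track 188.7°, groundspeed 122.4 kt
Leg 3: heading 356.6°; drift -15.0° → track 341.6°, groundspeed 193.1 kt
Leg 4: heading 290.8°; drift +2.5° → track 293.3°, groundspeed 213.1 kt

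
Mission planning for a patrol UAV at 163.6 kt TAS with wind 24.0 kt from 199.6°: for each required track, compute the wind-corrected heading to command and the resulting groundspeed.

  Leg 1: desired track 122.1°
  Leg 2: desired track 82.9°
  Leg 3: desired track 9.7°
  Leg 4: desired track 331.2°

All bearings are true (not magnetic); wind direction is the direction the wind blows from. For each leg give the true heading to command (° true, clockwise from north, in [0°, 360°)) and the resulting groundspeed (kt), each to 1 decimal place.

Leg 1: heading=130.3°, groundspeed=156.7 kt
Leg 2: heading=90.4°, groundspeed=173.0 kt
Leg 3: heading=8.3°, groundspeed=187.2 kt
Leg 4: heading=324.9°, groundspeed=178.5 kt

Leg 1: desired track 122.1°; wind correction +8.2° → command heading 130.3°, groundspeed 156.7 kt
Leg 2: desired track 82.9°; wind correction +7.5° → command heading 90.4°, groundspeed 173.0 kt
Leg 3: desired track 9.7°; wind correction -1.4° → command heading 8.3°, groundspeed 187.2 kt
Leg 4: desired track 331.2°; wind correction -6.3° → command heading 324.9°, groundspeed 178.5 kt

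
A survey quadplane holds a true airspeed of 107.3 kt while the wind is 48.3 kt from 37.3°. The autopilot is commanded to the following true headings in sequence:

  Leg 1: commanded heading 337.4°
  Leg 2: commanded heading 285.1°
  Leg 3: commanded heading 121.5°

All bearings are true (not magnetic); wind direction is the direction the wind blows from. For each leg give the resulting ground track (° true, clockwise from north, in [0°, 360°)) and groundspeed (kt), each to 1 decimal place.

Leg 1: heading 337.4°; drift -26.7° → track 310.7°, groundspeed 93.0 kt
Leg 2: heading 285.1°; drift -19.6° → track 265.5°, groundspeed 133.3 kt
Leg 3: heading 121.5°; drift +25.1° → track 146.6°, groundspeed 113.1 kt

Leg 1: track=310.7°, groundspeed=93.0 kt
Leg 2: track=265.5°, groundspeed=133.3 kt
Leg 3: track=146.6°, groundspeed=113.1 kt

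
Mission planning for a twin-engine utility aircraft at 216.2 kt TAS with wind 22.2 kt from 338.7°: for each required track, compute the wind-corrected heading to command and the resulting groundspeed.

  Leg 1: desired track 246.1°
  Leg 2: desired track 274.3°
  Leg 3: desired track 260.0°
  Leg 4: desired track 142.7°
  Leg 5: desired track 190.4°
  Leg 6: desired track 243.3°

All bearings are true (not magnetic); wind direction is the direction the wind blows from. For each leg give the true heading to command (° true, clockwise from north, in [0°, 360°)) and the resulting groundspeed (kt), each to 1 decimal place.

Leg 1: desired track 246.1°; wind correction +5.9° → command heading 252.0°, groundspeed 216.1 kt
Leg 2: desired track 274.3°; wind correction +5.3° → command heading 279.6°, groundspeed 205.7 kt
Leg 3: desired track 260.0°; wind correction +5.8° → command heading 265.8°, groundspeed 210.8 kt
Leg 4: desired track 142.7°; wind correction -1.6° → command heading 141.1°, groundspeed 237.5 kt
Leg 5: desired track 190.4°; wind correction +3.1° → command heading 193.5°, groundspeed 234.8 kt
Leg 6: desired track 243.3°; wind correction +5.9° → command heading 249.2°, groundspeed 217.2 kt

Leg 1: heading=252.0°, groundspeed=216.1 kt
Leg 2: heading=279.6°, groundspeed=205.7 kt
Leg 3: heading=265.8°, groundspeed=210.8 kt
Leg 4: heading=141.1°, groundspeed=237.5 kt
Leg 5: heading=193.5°, groundspeed=234.8 kt
Leg 6: heading=249.2°, groundspeed=217.2 kt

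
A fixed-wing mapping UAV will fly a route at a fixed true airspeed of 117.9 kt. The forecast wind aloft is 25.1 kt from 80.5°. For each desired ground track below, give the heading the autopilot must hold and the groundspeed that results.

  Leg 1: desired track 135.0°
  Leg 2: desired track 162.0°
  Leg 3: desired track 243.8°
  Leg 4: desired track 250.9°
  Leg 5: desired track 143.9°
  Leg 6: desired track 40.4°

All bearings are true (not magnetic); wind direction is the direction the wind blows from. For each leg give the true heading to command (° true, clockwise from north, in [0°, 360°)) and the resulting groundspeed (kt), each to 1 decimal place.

Leg 1: desired track 135.0°; wind correction -10.0° → command heading 125.0°, groundspeed 101.5 kt
Leg 2: desired track 162.0°; wind correction -12.2° → command heading 149.8°, groundspeed 111.5 kt
Leg 3: desired track 243.8°; wind correction -3.5° → command heading 240.3°, groundspeed 141.7 kt
Leg 4: desired track 250.9°; wind correction -2.0° → command heading 248.9°, groundspeed 142.6 kt
Leg 5: desired track 143.9°; wind correction -11.0° → command heading 132.9°, groundspeed 104.5 kt
Leg 6: desired track 40.4°; wind correction +7.9° → command heading 48.3°, groundspeed 97.6 kt

Leg 1: heading=125.0°, groundspeed=101.5 kt
Leg 2: heading=149.8°, groundspeed=111.5 kt
Leg 3: heading=240.3°, groundspeed=141.7 kt
Leg 4: heading=248.9°, groundspeed=142.6 kt
Leg 5: heading=132.9°, groundspeed=104.5 kt
Leg 6: heading=48.3°, groundspeed=97.6 kt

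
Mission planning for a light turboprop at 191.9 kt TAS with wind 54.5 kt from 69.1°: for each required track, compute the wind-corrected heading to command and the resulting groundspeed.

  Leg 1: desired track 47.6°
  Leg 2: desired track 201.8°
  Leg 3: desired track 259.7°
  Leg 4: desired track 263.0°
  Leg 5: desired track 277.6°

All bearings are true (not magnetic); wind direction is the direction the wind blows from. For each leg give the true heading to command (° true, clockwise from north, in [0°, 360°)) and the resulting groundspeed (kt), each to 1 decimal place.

Leg 1: desired track 47.6°; wind correction +6.0° → command heading 53.6°, groundspeed 140.1 kt
Leg 2: desired track 201.8°; wind correction -12.0° → command heading 189.8°, groundspeed 224.6 kt
Leg 3: desired track 259.7°; wind correction +3.0° → command heading 262.7°, groundspeed 245.2 kt
Leg 4: desired track 263.0°; wind correction +3.9° → command heading 266.9°, groundspeed 244.4 kt
Leg 5: desired track 277.6°; wind correction +7.8° → command heading 285.4°, groundspeed 238.0 kt

Leg 1: heading=53.6°, groundspeed=140.1 kt
Leg 2: heading=189.8°, groundspeed=224.6 kt
Leg 3: heading=262.7°, groundspeed=245.2 kt
Leg 4: heading=266.9°, groundspeed=244.4 kt
Leg 5: heading=285.4°, groundspeed=238.0 kt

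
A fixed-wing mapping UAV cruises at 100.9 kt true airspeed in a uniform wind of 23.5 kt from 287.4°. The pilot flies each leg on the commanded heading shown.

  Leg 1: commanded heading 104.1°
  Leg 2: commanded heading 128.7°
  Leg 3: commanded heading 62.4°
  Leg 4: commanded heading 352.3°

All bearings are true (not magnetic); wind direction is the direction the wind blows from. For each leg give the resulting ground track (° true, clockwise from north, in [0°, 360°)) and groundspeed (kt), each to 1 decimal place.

Leg 1: track=104.7°, groundspeed=124.4 kt
Leg 2: track=124.7°, groundspeed=123.1 kt
Leg 3: track=70.4°, groundspeed=118.7 kt
Leg 4: track=5.5°, groundspeed=93.4 kt

Leg 1: heading 104.1°; drift +0.6° → track 104.7°, groundspeed 124.4 kt
Leg 2: heading 128.7°; drift -4.0° → track 124.7°, groundspeed 123.1 kt
Leg 3: heading 62.4°; drift +8.0° → track 70.4°, groundspeed 118.7 kt
Leg 4: heading 352.3°; drift +13.2° → track 5.5°, groundspeed 93.4 kt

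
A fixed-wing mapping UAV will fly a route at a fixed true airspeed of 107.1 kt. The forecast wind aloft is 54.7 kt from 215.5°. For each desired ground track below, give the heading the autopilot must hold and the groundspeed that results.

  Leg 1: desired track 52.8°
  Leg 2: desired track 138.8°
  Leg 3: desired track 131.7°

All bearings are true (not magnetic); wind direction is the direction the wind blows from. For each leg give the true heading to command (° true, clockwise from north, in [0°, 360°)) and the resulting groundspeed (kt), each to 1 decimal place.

Leg 1: heading=61.5°, groundspeed=158.1 kt
Leg 2: heading=168.6°, groundspeed=80.3 kt
Leg 3: heading=162.2°, groundspeed=86.4 kt

Leg 1: desired track 52.8°; wind correction +8.7° → command heading 61.5°, groundspeed 158.1 kt
Leg 2: desired track 138.8°; wind correction +29.8° → command heading 168.6°, groundspeed 80.3 kt
Leg 3: desired track 131.7°; wind correction +30.5° → command heading 162.2°, groundspeed 86.4 kt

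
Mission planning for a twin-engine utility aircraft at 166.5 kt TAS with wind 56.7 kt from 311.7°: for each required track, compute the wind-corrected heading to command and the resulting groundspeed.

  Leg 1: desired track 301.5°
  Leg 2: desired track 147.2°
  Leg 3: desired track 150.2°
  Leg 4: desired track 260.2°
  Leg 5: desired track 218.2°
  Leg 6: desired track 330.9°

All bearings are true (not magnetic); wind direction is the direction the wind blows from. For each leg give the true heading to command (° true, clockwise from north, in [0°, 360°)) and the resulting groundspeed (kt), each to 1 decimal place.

Leg 1: desired track 301.5°; wind correction +3.5° → command heading 305.0°, groundspeed 110.4 kt
Leg 2: desired track 147.2°; wind correction +5.2° → command heading 152.4°, groundspeed 220.4 kt
Leg 3: desired track 150.2°; wind correction +6.2° → command heading 156.4°, groundspeed 219.3 kt
Leg 4: desired track 260.2°; wind correction +15.5° → command heading 275.7°, groundspeed 125.2 kt
Leg 5: desired track 218.2°; wind correction +19.9° → command heading 238.1°, groundspeed 160.0 kt
Leg 6: desired track 330.9°; wind correction -6.4° → command heading 324.5°, groundspeed 111.9 kt

Leg 1: heading=305.0°, groundspeed=110.4 kt
Leg 2: heading=152.4°, groundspeed=220.4 kt
Leg 3: heading=156.4°, groundspeed=219.3 kt
Leg 4: heading=275.7°, groundspeed=125.2 kt
Leg 5: heading=238.1°, groundspeed=160.0 kt
Leg 6: heading=324.5°, groundspeed=111.9 kt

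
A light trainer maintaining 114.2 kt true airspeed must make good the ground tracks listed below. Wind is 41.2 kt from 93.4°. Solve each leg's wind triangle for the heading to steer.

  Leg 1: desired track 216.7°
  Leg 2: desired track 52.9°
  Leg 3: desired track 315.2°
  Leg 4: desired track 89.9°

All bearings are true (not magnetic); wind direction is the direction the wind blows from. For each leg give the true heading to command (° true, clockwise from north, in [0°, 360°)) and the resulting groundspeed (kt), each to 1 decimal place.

Leg 1: heading=199.2°, groundspeed=131.5 kt
Leg 2: heading=66.5°, groundspeed=79.7 kt
Leg 3: heading=329.1°, groundspeed=141.6 kt
Leg 4: heading=91.2°, groundspeed=73.0 kt

Leg 1: desired track 216.7°; wind correction -17.5° → command heading 199.2°, groundspeed 131.5 kt
Leg 2: desired track 52.9°; wind correction +13.6° → command heading 66.5°, groundspeed 79.7 kt
Leg 3: desired track 315.2°; wind correction +13.9° → command heading 329.1°, groundspeed 141.6 kt
Leg 4: desired track 89.9°; wind correction +1.3° → command heading 91.2°, groundspeed 73.0 kt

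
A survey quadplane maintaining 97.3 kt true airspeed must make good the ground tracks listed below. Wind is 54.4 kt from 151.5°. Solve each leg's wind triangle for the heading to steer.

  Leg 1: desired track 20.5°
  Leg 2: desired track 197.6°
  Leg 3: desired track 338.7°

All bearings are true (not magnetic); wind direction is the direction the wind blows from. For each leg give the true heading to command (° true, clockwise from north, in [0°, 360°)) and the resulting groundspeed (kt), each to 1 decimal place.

Leg 1: heading=45.5°, groundspeed=123.9 kt
Leg 2: heading=173.8°, groundspeed=51.3 kt
Leg 3: heading=342.7°, groundspeed=151.0 kt

Leg 1: desired track 20.5°; wind correction +25.0° → command heading 45.5°, groundspeed 123.9 kt
Leg 2: desired track 197.6°; wind correction -23.8° → command heading 173.8°, groundspeed 51.3 kt
Leg 3: desired track 338.7°; wind correction +4.0° → command heading 342.7°, groundspeed 151.0 kt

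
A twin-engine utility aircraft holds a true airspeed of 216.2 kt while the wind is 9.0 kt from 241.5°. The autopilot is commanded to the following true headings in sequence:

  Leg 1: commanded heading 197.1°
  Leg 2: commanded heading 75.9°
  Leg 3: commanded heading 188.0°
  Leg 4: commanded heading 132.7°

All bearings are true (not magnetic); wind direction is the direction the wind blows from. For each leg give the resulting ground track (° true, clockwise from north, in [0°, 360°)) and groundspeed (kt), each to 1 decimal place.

Leg 1: heading 197.1°; drift -1.7° → track 195.4°, groundspeed 209.9 kt
Leg 2: heading 75.9°; drift -0.6° → track 75.3°, groundspeed 224.9 kt
Leg 3: heading 188.0°; drift -2.0° → track 186.0°, groundspeed 211.0 kt
Leg 4: heading 132.7°; drift -2.2° → track 130.5°, groundspeed 219.3 kt

Leg 1: track=195.4°, groundspeed=209.9 kt
Leg 2: track=75.3°, groundspeed=224.9 kt
Leg 3: track=186.0°, groundspeed=211.0 kt
Leg 4: track=130.5°, groundspeed=219.3 kt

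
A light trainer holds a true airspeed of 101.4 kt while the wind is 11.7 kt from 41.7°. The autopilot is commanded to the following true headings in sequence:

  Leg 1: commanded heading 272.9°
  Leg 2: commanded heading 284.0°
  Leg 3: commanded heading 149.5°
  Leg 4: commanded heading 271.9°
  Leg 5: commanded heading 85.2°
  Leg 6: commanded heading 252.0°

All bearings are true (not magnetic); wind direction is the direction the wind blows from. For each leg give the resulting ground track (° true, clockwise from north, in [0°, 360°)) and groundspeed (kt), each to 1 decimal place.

Leg 1: track=268.1°, groundspeed=109.1 kt
Leg 2: track=278.5°, groundspeed=107.3 kt
Leg 3: track=155.6°, groundspeed=105.6 kt
Leg 4: track=267.2°, groundspeed=109.3 kt
Leg 5: track=90.2°, groundspeed=93.3 kt
Leg 6: track=249.0°, groundspeed=111.7 kt

Leg 1: heading 272.9°; drift -4.8° → track 268.1°, groundspeed 109.1 kt
Leg 2: heading 284.0°; drift -5.5° → track 278.5°, groundspeed 107.3 kt
Leg 3: heading 149.5°; drift +6.1° → track 155.6°, groundspeed 105.6 kt
Leg 4: heading 271.9°; drift -4.7° → track 267.2°, groundspeed 109.3 kt
Leg 5: heading 85.2°; drift +5.0° → track 90.2°, groundspeed 93.3 kt
Leg 6: heading 252.0°; drift -3.0° → track 249.0°, groundspeed 111.7 kt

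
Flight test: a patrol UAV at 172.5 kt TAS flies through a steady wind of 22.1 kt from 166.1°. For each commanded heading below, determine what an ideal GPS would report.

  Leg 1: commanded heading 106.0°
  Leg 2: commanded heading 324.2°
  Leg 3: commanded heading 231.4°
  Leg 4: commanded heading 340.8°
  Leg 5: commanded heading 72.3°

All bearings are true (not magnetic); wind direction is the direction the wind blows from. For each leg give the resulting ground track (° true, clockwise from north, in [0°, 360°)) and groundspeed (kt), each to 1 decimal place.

Leg 1: track=99.2°, groundspeed=162.6 kt
Leg 2: track=326.6°, groundspeed=193.2 kt
Leg 3: track=238.4°, groundspeed=164.5 kt
Leg 4: track=341.4°, groundspeed=194.5 kt
Leg 5: track=65.1°, groundspeed=175.4 kt

Leg 1: heading 106.0°; drift -6.8° → track 99.2°, groundspeed 162.6 kt
Leg 2: heading 324.2°; drift +2.4° → track 326.6°, groundspeed 193.2 kt
Leg 3: heading 231.4°; drift +7.0° → track 238.4°, groundspeed 164.5 kt
Leg 4: heading 340.8°; drift +0.6° → track 341.4°, groundspeed 194.5 kt
Leg 5: heading 72.3°; drift -7.2° → track 65.1°, groundspeed 175.4 kt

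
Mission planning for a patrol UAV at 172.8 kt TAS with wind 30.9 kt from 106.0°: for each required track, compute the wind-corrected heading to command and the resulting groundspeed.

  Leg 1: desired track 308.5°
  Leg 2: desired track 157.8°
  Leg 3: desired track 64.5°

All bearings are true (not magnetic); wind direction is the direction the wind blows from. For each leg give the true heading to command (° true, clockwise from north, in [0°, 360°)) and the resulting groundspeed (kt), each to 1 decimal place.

Leg 1: desired track 308.5°; wind correction +3.9° → command heading 312.4°, groundspeed 200.9 kt
Leg 2: desired track 157.8°; wind correction -8.1° → command heading 149.7°, groundspeed 152.0 kt
Leg 3: desired track 64.5°; wind correction +6.8° → command heading 71.3°, groundspeed 148.4 kt

Leg 1: heading=312.4°, groundspeed=200.9 kt
Leg 2: heading=149.7°, groundspeed=152.0 kt
Leg 3: heading=71.3°, groundspeed=148.4 kt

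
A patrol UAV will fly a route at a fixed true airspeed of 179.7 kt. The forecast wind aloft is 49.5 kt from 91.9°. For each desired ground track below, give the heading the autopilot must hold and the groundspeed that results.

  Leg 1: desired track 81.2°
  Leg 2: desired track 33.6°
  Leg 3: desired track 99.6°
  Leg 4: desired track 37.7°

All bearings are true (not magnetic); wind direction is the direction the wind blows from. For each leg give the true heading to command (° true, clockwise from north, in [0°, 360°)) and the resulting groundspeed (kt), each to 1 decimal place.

Leg 1: heading=84.1°, groundspeed=130.8 kt
Leg 2: heading=47.2°, groundspeed=148.7 kt
Leg 3: heading=97.5°, groundspeed=130.5 kt
Leg 4: heading=50.6°, groundspeed=146.2 kt

Leg 1: desired track 81.2°; wind correction +2.9° → command heading 84.1°, groundspeed 130.8 kt
Leg 2: desired track 33.6°; wind correction +13.6° → command heading 47.2°, groundspeed 148.7 kt
Leg 3: desired track 99.6°; wind correction -2.1° → command heading 97.5°, groundspeed 130.5 kt
Leg 4: desired track 37.7°; wind correction +12.9° → command heading 50.6°, groundspeed 146.2 kt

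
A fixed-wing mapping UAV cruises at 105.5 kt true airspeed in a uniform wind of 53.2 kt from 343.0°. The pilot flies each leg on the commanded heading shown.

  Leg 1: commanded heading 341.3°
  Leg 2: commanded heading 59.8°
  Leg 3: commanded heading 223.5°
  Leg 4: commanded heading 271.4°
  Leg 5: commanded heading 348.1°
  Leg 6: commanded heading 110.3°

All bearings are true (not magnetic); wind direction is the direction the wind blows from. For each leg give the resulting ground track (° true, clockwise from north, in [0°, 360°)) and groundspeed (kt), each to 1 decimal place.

Leg 1: heading 341.3°; drift -1.7° → track 339.6°, groundspeed 52.3 kt
Leg 2: heading 59.8°; drift +29.0° → track 88.8°, groundspeed 106.8 kt
Leg 3: heading 223.5°; drift -19.4° → track 204.1°, groundspeed 139.6 kt
Leg 4: heading 271.4°; drift -29.6° → track 241.8°, groundspeed 102.1 kt
Leg 5: heading 348.1°; drift +5.1° → track 353.2°, groundspeed 52.7 kt
Leg 6: heading 110.3°; drift +17.1° → track 127.4°, groundspeed 144.1 kt

Leg 1: track=339.6°, groundspeed=52.3 kt
Leg 2: track=88.8°, groundspeed=106.8 kt
Leg 3: track=204.1°, groundspeed=139.6 kt
Leg 4: track=241.8°, groundspeed=102.1 kt
Leg 5: track=353.2°, groundspeed=52.7 kt
Leg 6: track=127.4°, groundspeed=144.1 kt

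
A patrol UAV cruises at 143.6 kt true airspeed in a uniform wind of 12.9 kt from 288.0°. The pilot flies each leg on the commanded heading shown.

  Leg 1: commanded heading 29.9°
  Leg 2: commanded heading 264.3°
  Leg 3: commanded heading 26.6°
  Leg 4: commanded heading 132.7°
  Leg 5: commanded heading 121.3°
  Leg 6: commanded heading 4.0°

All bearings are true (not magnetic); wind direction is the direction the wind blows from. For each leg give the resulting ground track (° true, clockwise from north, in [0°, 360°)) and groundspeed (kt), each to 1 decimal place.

Leg 1: heading 29.9°; drift +4.9° → track 34.8°, groundspeed 146.8 kt
Leg 2: heading 264.3°; drift -2.3° → track 262.0°, groundspeed 131.9 kt
Leg 3: heading 26.6°; drift +5.0° → track 31.6°, groundspeed 146.1 kt
Leg 4: heading 132.7°; drift -2.0° → track 130.7°, groundspeed 155.4 kt
Leg 5: heading 121.3°; drift -1.1° → track 120.2°, groundspeed 156.2 kt
Leg 6: heading 4.0°; drift +5.1° → track 9.1°, groundspeed 141.0 kt

Leg 1: track=34.8°, groundspeed=146.8 kt
Leg 2: track=262.0°, groundspeed=131.9 kt
Leg 3: track=31.6°, groundspeed=146.1 kt
Leg 4: track=130.7°, groundspeed=155.4 kt
Leg 5: track=120.2°, groundspeed=156.2 kt
Leg 6: track=9.1°, groundspeed=141.0 kt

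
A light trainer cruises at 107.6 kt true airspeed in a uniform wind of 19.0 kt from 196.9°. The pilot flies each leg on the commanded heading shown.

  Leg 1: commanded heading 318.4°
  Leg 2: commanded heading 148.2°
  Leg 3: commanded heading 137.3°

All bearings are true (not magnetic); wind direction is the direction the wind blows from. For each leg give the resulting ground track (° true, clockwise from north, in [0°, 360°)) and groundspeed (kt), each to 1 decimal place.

Leg 1: track=326.2°, groundspeed=118.6 kt
Leg 2: track=139.7°, groundspeed=96.1 kt
Leg 3: track=127.8°, groundspeed=99.3 kt

Leg 1: heading 318.4°; drift +7.8° → track 326.2°, groundspeed 118.6 kt
Leg 2: heading 148.2°; drift -8.5° → track 139.7°, groundspeed 96.1 kt
Leg 3: heading 137.3°; drift -9.5° → track 127.8°, groundspeed 99.3 kt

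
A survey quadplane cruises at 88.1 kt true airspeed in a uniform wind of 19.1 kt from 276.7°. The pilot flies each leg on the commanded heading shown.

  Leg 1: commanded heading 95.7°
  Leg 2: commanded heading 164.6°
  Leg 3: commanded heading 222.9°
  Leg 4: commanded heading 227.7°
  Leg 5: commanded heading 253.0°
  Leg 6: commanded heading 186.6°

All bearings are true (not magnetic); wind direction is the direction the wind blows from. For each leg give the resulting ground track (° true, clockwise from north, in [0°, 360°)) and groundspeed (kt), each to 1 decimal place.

Leg 1: track=95.9°, groundspeed=107.2 kt
Leg 2: track=154.1°, groundspeed=96.9 kt
Leg 3: track=211.6°, groundspeed=78.4 kt
Leg 4: track=216.9°, groundspeed=76.9 kt
Leg 5: track=246.8°, groundspeed=71.0 kt
Leg 6: track=174.4°, groundspeed=90.2 kt

Leg 1: heading 95.7°; drift +0.2° → track 95.9°, groundspeed 107.2 kt
Leg 2: heading 164.6°; drift -10.5° → track 154.1°, groundspeed 96.9 kt
Leg 3: heading 222.9°; drift -11.3° → track 211.6°, groundspeed 78.4 kt
Leg 4: heading 227.7°; drift -10.8° → track 216.9°, groundspeed 76.9 kt
Leg 5: heading 253.0°; drift -6.2° → track 246.8°, groundspeed 71.0 kt
Leg 6: heading 186.6°; drift -12.2° → track 174.4°, groundspeed 90.2 kt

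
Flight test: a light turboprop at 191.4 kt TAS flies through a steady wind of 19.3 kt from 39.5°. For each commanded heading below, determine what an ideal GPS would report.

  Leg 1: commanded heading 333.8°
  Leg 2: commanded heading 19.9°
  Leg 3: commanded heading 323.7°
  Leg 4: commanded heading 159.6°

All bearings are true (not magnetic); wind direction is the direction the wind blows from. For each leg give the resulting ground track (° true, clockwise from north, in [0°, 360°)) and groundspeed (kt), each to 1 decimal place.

Leg 1: heading 333.8°; drift -5.5° → track 328.3°, groundspeed 184.3 kt
Leg 2: heading 19.9°; drift -2.1° → track 17.8°, groundspeed 173.3 kt
Leg 3: heading 323.7°; drift -5.7° → track 318.0°, groundspeed 187.6 kt
Leg 4: heading 159.6°; drift +4.7° → track 164.3°, groundspeed 201.8 kt

Leg 1: track=328.3°, groundspeed=184.3 kt
Leg 2: track=17.8°, groundspeed=173.3 kt
Leg 3: track=318.0°, groundspeed=187.6 kt
Leg 4: track=164.3°, groundspeed=201.8 kt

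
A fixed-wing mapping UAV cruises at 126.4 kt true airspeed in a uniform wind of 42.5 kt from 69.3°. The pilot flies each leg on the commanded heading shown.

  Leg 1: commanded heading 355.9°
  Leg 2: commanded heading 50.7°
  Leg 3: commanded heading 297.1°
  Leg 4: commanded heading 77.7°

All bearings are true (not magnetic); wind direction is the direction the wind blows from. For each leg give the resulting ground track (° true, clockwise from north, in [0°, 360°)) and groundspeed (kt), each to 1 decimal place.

Leg 1: track=336.3°, groundspeed=121.3 kt
Leg 2: track=41.8°, groundspeed=87.2 kt
Leg 3: track=285.6°, groundspeed=158.1 kt
Leg 4: track=81.9°, groundspeed=84.6 kt

Leg 1: heading 355.9°; drift -19.6° → track 336.3°, groundspeed 121.3 kt
Leg 2: heading 50.7°; drift -8.9° → track 41.8°, groundspeed 87.2 kt
Leg 3: heading 297.1°; drift -11.5° → track 285.6°, groundspeed 158.1 kt
Leg 4: heading 77.7°; drift +4.2° → track 81.9°, groundspeed 84.6 kt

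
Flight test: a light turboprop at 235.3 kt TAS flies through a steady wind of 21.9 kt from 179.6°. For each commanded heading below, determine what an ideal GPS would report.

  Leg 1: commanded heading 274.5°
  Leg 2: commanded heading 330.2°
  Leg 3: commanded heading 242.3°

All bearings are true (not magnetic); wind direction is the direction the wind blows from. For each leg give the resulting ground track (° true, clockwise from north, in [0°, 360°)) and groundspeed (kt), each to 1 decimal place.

Leg 1: track=279.8°, groundspeed=238.2 kt
Leg 2: track=332.6°, groundspeed=254.6 kt
Leg 3: track=247.2°, groundspeed=226.1 kt

Leg 1: heading 274.5°; drift +5.3° → track 279.8°, groundspeed 238.2 kt
Leg 2: heading 330.2°; drift +2.4° → track 332.6°, groundspeed 254.6 kt
Leg 3: heading 242.3°; drift +4.9° → track 247.2°, groundspeed 226.1 kt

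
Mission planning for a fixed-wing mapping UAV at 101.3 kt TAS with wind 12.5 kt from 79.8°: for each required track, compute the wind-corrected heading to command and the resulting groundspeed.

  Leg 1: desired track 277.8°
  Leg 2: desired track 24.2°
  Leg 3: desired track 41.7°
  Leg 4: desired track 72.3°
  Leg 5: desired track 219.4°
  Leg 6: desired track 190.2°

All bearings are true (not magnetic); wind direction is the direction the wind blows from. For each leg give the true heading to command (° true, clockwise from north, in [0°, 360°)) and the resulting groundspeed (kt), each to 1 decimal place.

Leg 1: heading=280.0°, groundspeed=113.1 kt
Leg 2: heading=30.0°, groundspeed=93.7 kt
Leg 3: heading=46.1°, groundspeed=91.2 kt
Leg 4: heading=73.2°, groundspeed=88.9 kt
Leg 5: heading=214.8°, groundspeed=110.5 kt
Leg 6: heading=183.6°, groundspeed=105.0 kt

Leg 1: desired track 277.8°; wind correction +2.2° → command heading 280.0°, groundspeed 113.1 kt
Leg 2: desired track 24.2°; wind correction +5.8° → command heading 30.0°, groundspeed 93.7 kt
Leg 3: desired track 41.7°; wind correction +4.4° → command heading 46.1°, groundspeed 91.2 kt
Leg 4: desired track 72.3°; wind correction +0.9° → command heading 73.2°, groundspeed 88.9 kt
Leg 5: desired track 219.4°; wind correction -4.6° → command heading 214.8°, groundspeed 110.5 kt
Leg 6: desired track 190.2°; wind correction -6.6° → command heading 183.6°, groundspeed 105.0 kt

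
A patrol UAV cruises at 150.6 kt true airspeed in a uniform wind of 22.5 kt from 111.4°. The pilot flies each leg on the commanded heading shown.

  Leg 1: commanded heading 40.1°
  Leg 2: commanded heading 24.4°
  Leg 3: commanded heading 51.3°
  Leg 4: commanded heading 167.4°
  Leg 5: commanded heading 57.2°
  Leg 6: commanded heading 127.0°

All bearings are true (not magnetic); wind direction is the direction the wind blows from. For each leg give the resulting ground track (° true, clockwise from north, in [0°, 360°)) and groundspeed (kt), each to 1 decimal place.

Leg 1: track=31.6°, groundspeed=145.0 kt
Leg 2: track=15.8°, groundspeed=151.1 kt
Leg 3: track=43.3°, groundspeed=140.7 kt
Leg 4: track=175.1°, groundspeed=139.3 kt
Leg 5: track=49.6°, groundspeed=138.6 kt
Leg 6: track=129.7°, groundspeed=129.1 kt

Leg 1: heading 40.1°; drift -8.5° → track 31.6°, groundspeed 145.0 kt
Leg 2: heading 24.4°; drift -8.6° → track 15.8°, groundspeed 151.1 kt
Leg 3: heading 51.3°; drift -8.0° → track 43.3°, groundspeed 140.7 kt
Leg 4: heading 167.4°; drift +7.7° → track 175.1°, groundspeed 139.3 kt
Leg 5: heading 57.2°; drift -7.6° → track 49.6°, groundspeed 138.6 kt
Leg 6: heading 127.0°; drift +2.7° → track 129.7°, groundspeed 129.1 kt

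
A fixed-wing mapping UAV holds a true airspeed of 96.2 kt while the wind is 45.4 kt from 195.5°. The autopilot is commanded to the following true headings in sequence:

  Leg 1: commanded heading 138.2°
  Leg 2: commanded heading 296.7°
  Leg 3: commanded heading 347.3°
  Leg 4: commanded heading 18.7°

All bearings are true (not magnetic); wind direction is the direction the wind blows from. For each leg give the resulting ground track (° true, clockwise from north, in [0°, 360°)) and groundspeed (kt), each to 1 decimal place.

Leg 1: track=110.1°, groundspeed=81.2 kt
Leg 2: track=319.7°, groundspeed=114.1 kt
Leg 3: track=356.3°, groundspeed=137.9 kt
Leg 4: track=17.7°, groundspeed=141.6 kt

Leg 1: heading 138.2°; drift -28.1° → track 110.1°, groundspeed 81.2 kt
Leg 2: heading 296.7°; drift +23.0° → track 319.7°, groundspeed 114.1 kt
Leg 3: heading 347.3°; drift +9.0° → track 356.3°, groundspeed 137.9 kt
Leg 4: heading 18.7°; drift -1.0° → track 17.7°, groundspeed 141.6 kt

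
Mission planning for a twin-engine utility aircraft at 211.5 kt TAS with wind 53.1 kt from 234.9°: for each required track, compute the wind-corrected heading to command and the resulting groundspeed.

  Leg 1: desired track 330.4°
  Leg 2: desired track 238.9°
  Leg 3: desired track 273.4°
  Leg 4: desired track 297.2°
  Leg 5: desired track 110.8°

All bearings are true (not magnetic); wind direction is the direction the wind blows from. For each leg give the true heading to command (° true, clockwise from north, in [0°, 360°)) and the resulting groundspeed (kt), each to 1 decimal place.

Leg 1: heading=315.9°, groundspeed=209.9 kt
Leg 2: heading=237.9°, groundspeed=158.5 kt
Leg 3: heading=264.4°, groundspeed=167.3 kt
Leg 4: heading=284.4°, groundspeed=181.5 kt
Leg 5: heading=122.8°, groundspeed=236.6 kt

Leg 1: desired track 330.4°; wind correction -14.5° → command heading 315.9°, groundspeed 209.9 kt
Leg 2: desired track 238.9°; wind correction -1.0° → command heading 237.9°, groundspeed 158.5 kt
Leg 3: desired track 273.4°; wind correction -9.0° → command heading 264.4°, groundspeed 167.3 kt
Leg 4: desired track 297.2°; wind correction -12.8° → command heading 284.4°, groundspeed 181.5 kt
Leg 5: desired track 110.8°; wind correction +12.0° → command heading 122.8°, groundspeed 236.6 kt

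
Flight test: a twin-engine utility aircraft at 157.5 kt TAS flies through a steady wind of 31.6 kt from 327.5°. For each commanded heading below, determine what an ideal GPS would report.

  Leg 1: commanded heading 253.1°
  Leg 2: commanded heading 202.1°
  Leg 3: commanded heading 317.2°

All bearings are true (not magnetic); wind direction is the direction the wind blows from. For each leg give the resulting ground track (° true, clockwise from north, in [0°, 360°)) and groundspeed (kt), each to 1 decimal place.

Leg 1: track=241.6°, groundspeed=152.1 kt
Leg 2: track=193.8°, groundspeed=177.7 kt
Leg 3: track=314.6°, groundspeed=126.5 kt

Leg 1: heading 253.1°; drift -11.5° → track 241.6°, groundspeed 152.1 kt
Leg 2: heading 202.1°; drift -8.3° → track 193.8°, groundspeed 177.7 kt
Leg 3: heading 317.2°; drift -2.6° → track 314.6°, groundspeed 126.5 kt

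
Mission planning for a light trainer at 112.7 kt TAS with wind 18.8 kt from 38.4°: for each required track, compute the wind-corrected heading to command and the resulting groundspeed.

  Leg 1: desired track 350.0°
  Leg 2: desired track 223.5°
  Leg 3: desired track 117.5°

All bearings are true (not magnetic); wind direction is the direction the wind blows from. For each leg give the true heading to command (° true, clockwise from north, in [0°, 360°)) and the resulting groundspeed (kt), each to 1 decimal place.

Leg 1: desired track 350.0°; wind correction +7.2° → command heading 357.2°, groundspeed 99.3 kt
Leg 2: desired track 223.5°; wind correction +0.8° → command heading 224.3°, groundspeed 131.4 kt
Leg 3: desired track 117.5°; wind correction -9.4° → command heading 108.1°, groundspeed 107.6 kt

Leg 1: heading=357.2°, groundspeed=99.3 kt
Leg 2: heading=224.3°, groundspeed=131.4 kt
Leg 3: heading=108.1°, groundspeed=107.6 kt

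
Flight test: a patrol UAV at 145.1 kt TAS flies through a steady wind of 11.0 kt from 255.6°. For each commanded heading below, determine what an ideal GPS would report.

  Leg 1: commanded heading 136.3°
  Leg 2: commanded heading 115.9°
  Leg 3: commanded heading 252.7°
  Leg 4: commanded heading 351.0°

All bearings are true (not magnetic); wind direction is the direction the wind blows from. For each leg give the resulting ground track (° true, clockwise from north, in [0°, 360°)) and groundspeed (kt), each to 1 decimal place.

Leg 1: heading 136.3°; drift -3.6° → track 132.7°, groundspeed 150.8 kt
Leg 2: heading 115.9°; drift -2.7° → track 113.2°, groundspeed 153.7 kt
Leg 3: heading 252.7°; drift -0.2° → track 252.5°, groundspeed 134.1 kt
Leg 4: heading 351.0°; drift +4.3° → track 355.3°, groundspeed 146.5 kt

Leg 1: track=132.7°, groundspeed=150.8 kt
Leg 2: track=113.2°, groundspeed=153.7 kt
Leg 3: track=252.5°, groundspeed=134.1 kt
Leg 4: track=355.3°, groundspeed=146.5 kt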